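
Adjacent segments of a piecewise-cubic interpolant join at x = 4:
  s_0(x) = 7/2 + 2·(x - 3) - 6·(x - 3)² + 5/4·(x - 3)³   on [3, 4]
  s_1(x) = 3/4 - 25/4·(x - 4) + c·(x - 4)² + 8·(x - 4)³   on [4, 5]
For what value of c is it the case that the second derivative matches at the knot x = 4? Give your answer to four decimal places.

s_0''(x) = -12 + 15/2·(x - 3), so s_0''(4) = -9/2. On the right, s_1''(4) = 2c, so c = -9/4.

-2.2500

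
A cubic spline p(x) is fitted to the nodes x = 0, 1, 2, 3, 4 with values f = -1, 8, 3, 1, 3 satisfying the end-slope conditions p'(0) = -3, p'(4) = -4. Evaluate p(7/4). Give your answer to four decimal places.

5.0778

Write M_i for p''(x_i). With h_i = 1, 1, 1, 1 and divided differences Δ_i = 9, -5, -2, 2, the continuity of p' gives the tridiagonal system
  1·M_0 + 4·M_1 + 1·M_2 = 6(Δ_1 - Δ_0) = -84
  1·M_1 + 4·M_2 + 1·M_3 = 6(Δ_2 - Δ_1) = 18
  1·M_2 + 4·M_3 + 1·M_4 = 6(Δ_3 - Δ_2) = 24
Clamped end conditions give two more equations: 2h_0·M_0 + h_0·M_1 = 6(Δ_0 - p'(0)) = 72 and h_3·M_3 + 2h_3·M_4 = 6(p'(4) - Δ_3) = -36.
Solving: M_0 = 1535/28, M_1 = -527/14, M_2 = 47/4, M_3 = 121/14, M_4 = -625/28.
On [1, 2], p(x) = 8 + 313/56·(x - 1) - 527/28·(x - 1)² + 461/56·(x - 1)³.
With (x - 1) = 3/4: p(7/4) = 18199/3584.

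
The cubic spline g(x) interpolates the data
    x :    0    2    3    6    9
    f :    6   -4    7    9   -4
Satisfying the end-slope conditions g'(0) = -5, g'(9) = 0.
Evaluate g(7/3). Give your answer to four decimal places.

With M_i denoting the second derivative at x_i, h_i = 2, 1, 3, 3, and Δ_i = (y_(i+1) − y_i)/h_i = -5, 11, 2/3, -13/3:
  2·M_0 + 6·M_1 + 1·M_2 = 6(Δ_1 - Δ_0) = 96
  1·M_1 + 8·M_2 + 3·M_3 = 6(Δ_2 - Δ_1) = -62
  3·M_2 + 12·M_3 + 3·M_4 = 6(Δ_3 - Δ_2) = -30
Clamped end conditions give two more equations: 2h_0·M_0 + h_0·M_1 = 6(Δ_0 - g'(0)) = 0 and h_3·M_3 + 2h_3·M_4 = 6(g'(9) - Δ_3) = 26.
Hence M_0 = -286/27, M_1 = 572/27, M_2 = -268/27, M_3 = -34/27, M_4 = 134/27.
On [2, 3], g(x) = -4 + 151/27·(x - 2) + 286/27·(x - 2)² - 140/27·(x - 2)³.
With (x - 2) = 1/3: g(7/3) = -839/729.

-1.1509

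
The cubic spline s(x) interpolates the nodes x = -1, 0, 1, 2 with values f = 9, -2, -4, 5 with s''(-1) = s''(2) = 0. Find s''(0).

10

Write M_i for s''(x_i). With h_i = 1, 1, 1 and divided differences Δ_i = -11, -2, 9, the continuity of s' gives the tridiagonal system
  1·M_0 + 4·M_1 + 1·M_2 = 6(Δ_1 - Δ_0) = 54
  1·M_1 + 4·M_2 + 1·M_3 = 6(Δ_2 - Δ_1) = 66
Natural end conditions: M_0 = M_3 = 0.
Solving the tridiagonal system: M_0 = 0, M_1 = 10, M_2 = 14, M_3 = 0.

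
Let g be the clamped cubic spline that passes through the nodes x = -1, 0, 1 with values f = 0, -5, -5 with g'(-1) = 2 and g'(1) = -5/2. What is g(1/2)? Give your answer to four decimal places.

-5.1406

With m_i denoting the second derivative at x_i, h_i = 1, 1, and Δ_i = (y_(i+1) − y_i)/h_i = -5, 0:
  1·m_0 + 4·m_1 + 1·m_2 = 6(Δ_1 - Δ_0) = 30
Clamped end conditions give two more equations: 2h_0·m_0 + h_0·m_1 = 6(Δ_0 - g'(-1)) = -42 and h_1·m_1 + 2h_1·m_2 = 6(g'(1) - Δ_1) = -15.
Forward elimination and back-substitution give m_0 = -123/4, m_1 = 39/2, m_2 = -69/4.
On [0, 1], g(x) = -5 - 29/8·x + 39/4·x² - 49/8·x³.
With x = 1/2: g(1/2) = -329/64.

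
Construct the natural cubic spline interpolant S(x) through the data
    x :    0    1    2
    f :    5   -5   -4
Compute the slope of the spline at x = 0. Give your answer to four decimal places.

Let M_i = S''(x_i). Step sizes h_i = 1, 1; slopes of the chords Δ_i = (y_(i+1) - y_i)/h_i = -10, 1.
  1·M_0 + 4·M_1 + 1·M_2 = 6(Δ_1 - Δ_0) = 66
Natural end conditions: M_0 = M_2 = 0.
Solving the tridiagonal system: M_0 = 0, M_1 = 33/2, M_2 = 0.
On [0, 1], S'(x) = b_0 + 2c_0·x + 3d_0·x² with b_0 = Δ_0 - h_0(2M_0 + M_1)/6 = -51/4, c_0 = M_0/2 = 0, d_0 = (M_1 - M_0)/(6h_0) = 11/4. So S'(0) = -51/4.

-12.7500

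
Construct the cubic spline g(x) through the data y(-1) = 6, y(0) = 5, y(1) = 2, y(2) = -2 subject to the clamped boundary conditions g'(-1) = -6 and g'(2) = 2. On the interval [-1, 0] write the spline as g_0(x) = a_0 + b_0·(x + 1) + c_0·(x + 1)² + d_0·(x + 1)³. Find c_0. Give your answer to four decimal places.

9.0667

Let M_i = g''(x_i). Step sizes h_i = 1, 1, 1; slopes of the chords Δ_i = (y_(i+1) - y_i)/h_i = -1, -3, -4.
  1·M_0 + 4·M_1 + 1·M_2 = 6(Δ_1 - Δ_0) = -12
  1·M_1 + 4·M_2 + 1·M_3 = 6(Δ_2 - Δ_1) = -6
Clamped end conditions give two more equations: 2h_0·M_0 + h_0·M_1 = 6(Δ_0 - g'(-1)) = 30 and h_2·M_2 + 2h_2·M_3 = 6(g'(2) - Δ_2) = 36.
Forward elimination and back-substitution give M_0 = 272/15, M_1 = -94/15, M_2 = -76/15, M_3 = 308/15.
On [-1, 0], with g_0(x) = a_0 + b_0·(x + 1) + c_0·(x + 1)² + d_0·(x + 1)³: c_0 = M_0/2 = 136/15, d_0 = (M_1 - M_0)/(6h_0) = -61/15, b_0 = Δ_0 - h_0(2M_0 + M_1)/6 = -6.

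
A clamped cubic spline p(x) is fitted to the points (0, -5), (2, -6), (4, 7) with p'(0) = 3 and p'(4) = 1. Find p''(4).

-14

Put m_i = p'' at the i-th knot. Here h = (2, 2) and Δ = (-1/2, 13/2), so the interior equations h_(i-1)·m_(i-1) + 2(h_(i-1)+h_i)·m_i + h_i·m_(i+1) = 6(Δ_i − Δ_(i-1)) read
  2·m_0 + 8·m_1 + 2·m_2 = 6(Δ_1 - Δ_0) = 42
Clamped end conditions give two more equations: 2h_0·m_0 + h_0·m_1 = 6(Δ_0 - p'(0)) = -21 and h_1·m_1 + 2h_1·m_2 = 6(p'(4) - Δ_1) = -33.
Forward elimination and back-substitution give m_0 = -11, m_1 = 23/2, m_2 = -14.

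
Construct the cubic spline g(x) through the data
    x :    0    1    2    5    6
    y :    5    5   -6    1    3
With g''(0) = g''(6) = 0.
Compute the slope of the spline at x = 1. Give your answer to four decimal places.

Write m_i for g''(x_i). With h_i = 1, 1, 3, 1 and divided differences Δ_i = 0, -11, 7/3, 2, the continuity of g' gives the tridiagonal system
  1·m_0 + 4·m_1 + 1·m_2 = 6(Δ_1 - Δ_0) = -66
  1·m_1 + 8·m_2 + 3·m_3 = 6(Δ_2 - Δ_1) = 80
  3·m_2 + 8·m_3 + 1·m_4 = 6(Δ_3 - Δ_2) = -2
Natural end conditions: m_0 = m_4 = 0.
Forward elimination and back-substitution give m_0 = 0, m_1 = -1069/53, m_2 = 778/53, m_3 = -305/53, m_4 = 0.
On [1, 2], g'(x) = b_1 + 2c_1·(x - 1) + 3d_1·(x - 1)² with b_1 = Δ_1 - h_1(2m_1 + m_2)/6 = -1069/159, c_1 = m_1/2 = -1069/106, d_1 = (m_2 - m_1)/(6h_1) = 1847/318. So g'(1) = -1069/159.

-6.7233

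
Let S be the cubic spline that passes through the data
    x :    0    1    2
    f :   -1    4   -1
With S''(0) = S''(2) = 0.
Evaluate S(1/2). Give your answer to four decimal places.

2.4375

Write m_i for S''(x_i). With h_i = 1, 1 and divided differences Δ_i = 5, -5, the continuity of S' gives the tridiagonal system
  1·m_0 + 4·m_1 + 1·m_2 = 6(Δ_1 - Δ_0) = -60
Natural end conditions: m_0 = m_2 = 0.
Solving the tridiagonal system: m_0 = 0, m_1 = -15, m_2 = 0.
On [0, 1], S(x) = -1 + 15/2·x + 0·x² - 5/2·x³.
With x = 1/2: S(1/2) = 39/16.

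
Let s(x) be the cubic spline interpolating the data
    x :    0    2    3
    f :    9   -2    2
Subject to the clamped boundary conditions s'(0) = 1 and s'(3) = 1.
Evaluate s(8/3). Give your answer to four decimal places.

0.8704

With M_i denoting the second derivative at x_i, h_i = 2, 1, and Δ_i = (y_(i+1) − y_i)/h_i = -11/2, 4:
  2·M_0 + 6·M_1 + 1·M_2 = 6(Δ_1 - Δ_0) = 57
Clamped end conditions give two more equations: 2h_0·M_0 + h_0·M_1 = 6(Δ_0 - s'(0)) = -39 and h_1·M_1 + 2h_1·M_2 = 6(s'(3) - Δ_1) = -18.
Solving: M_0 = -77/4, M_1 = 19, M_2 = -37/2.
On [2, 3], s(x) = -2 + 3/4·(x - 2) + 19/2·(x - 2)² - 25/4·(x - 2)³.
With (x - 2) = 2/3: s(8/3) = 47/54.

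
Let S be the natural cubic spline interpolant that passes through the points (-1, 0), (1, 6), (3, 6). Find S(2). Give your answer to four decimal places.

6.5625

Write M_i for S''(x_i). With h_i = 2, 2 and divided differences Δ_i = 3, 0, the continuity of S' gives the tridiagonal system
  2·M_0 + 8·M_1 + 2·M_2 = 6(Δ_1 - Δ_0) = -18
Natural end conditions: M_0 = M_2 = 0.
Solving the tridiagonal system: M_0 = 0, M_1 = -9/4, M_2 = 0.
On [1, 3], S(t) = 6 + 3/2·(t - 1) - 9/8·(t - 1)² + 3/16·(t - 1)³.
With (t - 1) = 1: S(2) = 105/16.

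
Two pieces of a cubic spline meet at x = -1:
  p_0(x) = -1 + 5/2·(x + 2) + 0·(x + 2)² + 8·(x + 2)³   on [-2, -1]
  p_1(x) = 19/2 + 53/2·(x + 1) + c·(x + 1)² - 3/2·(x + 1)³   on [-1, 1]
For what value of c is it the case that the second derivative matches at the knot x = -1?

24

p_0''(x) = 0 + 48·(x + 2), so p_0''(-1) = 48. On the right, p_1''(-1) = 2c, so c = 24.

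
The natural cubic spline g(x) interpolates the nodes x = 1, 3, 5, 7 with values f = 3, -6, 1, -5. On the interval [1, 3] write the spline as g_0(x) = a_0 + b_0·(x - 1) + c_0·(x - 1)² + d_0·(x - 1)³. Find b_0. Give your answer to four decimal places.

-7.0667

With m_i denoting the second derivative at x_i, h_i = 2, 2, 2, and Δ_i = (y_(i+1) − y_i)/h_i = -9/2, 7/2, -3:
  2·m_0 + 8·m_1 + 2·m_2 = 6(Δ_1 - Δ_0) = 48
  2·m_1 + 8·m_2 + 2·m_3 = 6(Δ_2 - Δ_1) = -39
Natural end conditions: m_0 = m_3 = 0.
Hence m_0 = 0, m_1 = 77/10, m_2 = -34/5, m_3 = 0.
On [1, 3], with g_0(x) = a_0 + b_0·(x - 1) + c_0·(x - 1)² + d_0·(x - 1)³: c_0 = m_0/2 = 0, d_0 = (m_1 - m_0)/(6h_0) = 77/120, b_0 = Δ_0 - h_0(2m_0 + m_1)/6 = -106/15.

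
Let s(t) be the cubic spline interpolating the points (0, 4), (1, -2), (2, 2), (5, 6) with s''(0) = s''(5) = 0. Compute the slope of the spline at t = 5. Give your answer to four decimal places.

Put σ_i = s'' at the i-th knot. Here h = (1, 1, 3) and Δ = (-6, 4, 4/3), so the interior equations h_(i-1)·σ_(i-1) + 2(h_(i-1)+h_i)·σ_i + h_i·σ_(i+1) = 6(Δ_i − Δ_(i-1)) read
  1·σ_0 + 4·σ_1 + 1·σ_2 = 6(Δ_1 - Δ_0) = 60
  1·σ_1 + 8·σ_2 + 3·σ_3 = 6(Δ_2 - Δ_1) = -16
Natural end conditions: σ_0 = σ_3 = 0.
Hence σ_0 = 0, σ_1 = 16, σ_2 = -4, σ_3 = 0.
On [2, 5], s'(t) = b_2 + 2c_2·(t - 2) + 3d_2·(t - 2)² with b_2 = Δ_2 - h_2(2σ_2 + σ_3)/6 = 16/3, c_2 = σ_2/2 = -2, d_2 = (σ_3 - σ_2)/(6h_2) = 2/9. So s'(5) = -2/3.

-0.6667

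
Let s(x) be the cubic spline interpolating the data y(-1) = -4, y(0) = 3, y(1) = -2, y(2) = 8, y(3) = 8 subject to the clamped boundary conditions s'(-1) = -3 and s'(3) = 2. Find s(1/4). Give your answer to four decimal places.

2.4004

Put σ_i = s'' at the i-th knot. Here h = (1, 1, 1, 1) and Δ = (7, -5, 10, 0), so the interior equations h_(i-1)·σ_(i-1) + 2(h_(i-1)+h_i)·σ_i + h_i·σ_(i+1) = 6(Δ_i − Δ_(i-1)) read
  1·σ_0 + 4·σ_1 + 1·σ_2 = 6(Δ_1 - Δ_0) = -72
  1·σ_1 + 4·σ_2 + 1·σ_3 = 6(Δ_2 - Δ_1) = 90
  1·σ_2 + 4·σ_3 + 1·σ_4 = 6(Δ_3 - Δ_2) = -60
Clamped end conditions give two more equations: 2h_0·σ_0 + h_0·σ_1 = 6(Δ_0 - s'(-1)) = 60 and h_3·σ_3 + 2h_3·σ_4 = 6(s'(3) - Δ_3) = 12.
Forward elimination and back-substitution give σ_0 = 1409/28, σ_1 = -569/14, σ_2 = 161/4, σ_3 = -425/14, σ_4 = 593/28.
On [0, 1], s(x) = 3 + 103/56·x - 569/28·x² + 755/56·x³.
With x = 1/4: s(1/4) = 1229/512.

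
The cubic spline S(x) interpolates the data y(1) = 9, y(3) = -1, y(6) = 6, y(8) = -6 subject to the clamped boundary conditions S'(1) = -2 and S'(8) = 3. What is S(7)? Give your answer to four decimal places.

-1.8958

Write σ_i for S''(x_i). With h_i = 2, 3, 2 and divided differences Δ_i = -5, 7/3, -6, the continuity of S' gives the tridiagonal system
  2·σ_0 + 10·σ_1 + 3·σ_2 = 6(Δ_1 - Δ_0) = 44
  3·σ_1 + 10·σ_2 + 2·σ_3 = 6(Δ_2 - Δ_1) = -50
Clamped end conditions give two more equations: 2h_0·σ_0 + h_0·σ_1 = 6(Δ_0 - S'(1)) = -18 and h_2·σ_2 + 2h_2·σ_3 = 6(S'(8) - Δ_2) = 54.
Solving: σ_0 = -113/12, σ_1 = 59/6, σ_2 = -71/6, σ_3 = 233/12.
On [6, 8], S(x) = 6 - 55/12·(x - 6) - 71/12·(x - 6)² + 125/48·(x - 6)³.
With (x - 6) = 1: S(7) = -91/48.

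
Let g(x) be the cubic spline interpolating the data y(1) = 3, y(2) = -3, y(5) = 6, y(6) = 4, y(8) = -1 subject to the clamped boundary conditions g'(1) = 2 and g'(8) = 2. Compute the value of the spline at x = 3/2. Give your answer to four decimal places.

Write m_i for g''(x_i). With h_i = 1, 3, 1, 2 and divided differences Δ_i = -6, 3, -2, -5/2, the continuity of g' gives the tridiagonal system
  1·m_0 + 8·m_1 + 3·m_2 = 6(Δ_1 - Δ_0) = 54
  3·m_1 + 8·m_2 + 1·m_3 = 6(Δ_2 - Δ_1) = -30
  1·m_2 + 6·m_3 + 2·m_4 = 6(Δ_3 - Δ_2) = -3
Clamped end conditions give two more equations: 2h_0·m_0 + h_0·m_1 = 6(Δ_0 - g'(1)) = -48 and h_3·m_3 + 2h_3·m_4 = 6(g'(8) - Δ_3) = 27.
Solving the tridiagonal system: m_0 = -681/22, m_1 = 153/11, m_2 = -193/22, m_3 = -17/11, m_4 = 331/44.
On [1, 2], g(x) = 3 + 2·(x - 1) - 681/44·(x - 1)² + 329/44·(x - 1)³.
With (x - 1) = 1/2: g(3/2) = 375/352.

1.0653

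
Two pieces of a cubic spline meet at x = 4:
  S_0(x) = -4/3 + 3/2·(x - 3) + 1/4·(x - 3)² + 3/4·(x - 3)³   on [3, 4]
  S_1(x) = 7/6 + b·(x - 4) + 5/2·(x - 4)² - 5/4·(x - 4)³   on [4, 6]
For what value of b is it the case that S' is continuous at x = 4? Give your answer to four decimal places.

S_0'(x) = 3/2 + 1/2·(x - 3) + 9/4·(x - 3)², so S_0'(4) = 17/4. On the right, S_1'(4) = b, so b = 17/4.

4.2500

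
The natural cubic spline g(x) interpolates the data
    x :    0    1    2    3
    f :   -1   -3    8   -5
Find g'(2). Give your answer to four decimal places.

Write M_i for g''(x_i). With h_i = 1, 1, 1 and divided differences Δ_i = -2, 11, -13, the continuity of g' gives the tridiagonal system
  1·M_0 + 4·M_1 + 1·M_2 = 6(Δ_1 - Δ_0) = 78
  1·M_1 + 4·M_2 + 1·M_3 = 6(Δ_2 - Δ_1) = -144
Natural end conditions: M_0 = M_3 = 0.
Hence M_0 = 0, M_1 = 152/5, M_2 = -218/5, M_3 = 0.
On [2, 3], g'(x) = b_2 + 2c_2·(x - 2) + 3d_2·(x - 2)² with b_2 = Δ_2 - h_2(2M_2 + M_3)/6 = 23/15, c_2 = M_2/2 = -109/5, d_2 = (M_3 - M_2)/(6h_2) = 109/15. So g'(2) = 23/15.

1.5333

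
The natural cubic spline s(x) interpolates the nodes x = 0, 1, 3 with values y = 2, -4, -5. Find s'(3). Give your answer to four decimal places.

1.3333

Let M_i = s''(x_i). Step sizes h_i = 1, 2; slopes of the chords Δ_i = (y_(i+1) - y_i)/h_i = -6, -1/2.
  1·M_0 + 6·M_1 + 2·M_2 = 6(Δ_1 - Δ_0) = 33
Natural end conditions: M_0 = M_2 = 0.
Solving the tridiagonal system: M_0 = 0, M_1 = 11/2, M_2 = 0.
On [1, 3], s'(x) = b_1 + 2c_1·(x - 1) + 3d_1·(x - 1)² with b_1 = Δ_1 - h_1(2M_1 + M_2)/6 = -25/6, c_1 = M_1/2 = 11/4, d_1 = (M_2 - M_1)/(6h_1) = -11/24. So s'(3) = 4/3.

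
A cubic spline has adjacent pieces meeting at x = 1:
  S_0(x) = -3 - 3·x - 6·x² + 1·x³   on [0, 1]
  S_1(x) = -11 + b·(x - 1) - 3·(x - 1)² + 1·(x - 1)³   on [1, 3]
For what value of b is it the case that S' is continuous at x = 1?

S_0'(x) = -3 - 12·x + 3·x², so S_0'(1) = -12. On the right, S_1'(1) = b, so b = -12.

-12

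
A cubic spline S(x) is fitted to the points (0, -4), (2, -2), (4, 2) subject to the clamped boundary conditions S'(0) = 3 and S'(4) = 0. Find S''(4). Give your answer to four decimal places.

-4.5000

Write M_i for S''(x_i). With h_i = 2, 2 and divided differences Δ_i = 1, 2, the continuity of S' gives the tridiagonal system
  2·M_0 + 8·M_1 + 2·M_2 = 6(Δ_1 - Δ_0) = 6
Clamped end conditions give two more equations: 2h_0·M_0 + h_0·M_1 = 6(Δ_0 - S'(0)) = -12 and h_1·M_1 + 2h_1·M_2 = 6(S'(4) - Δ_1) = -12.
Forward elimination and back-substitution give M_0 = -9/2, M_1 = 3, M_2 = -9/2.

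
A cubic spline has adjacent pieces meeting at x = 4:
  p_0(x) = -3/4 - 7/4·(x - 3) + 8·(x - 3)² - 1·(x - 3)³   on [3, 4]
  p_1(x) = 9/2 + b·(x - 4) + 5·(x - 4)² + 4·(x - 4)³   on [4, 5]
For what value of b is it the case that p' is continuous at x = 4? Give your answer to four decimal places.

11.2500

p_0'(x) = -7/4 + 16·(x - 3) - 3·(x - 3)², so p_0'(4) = 45/4. On the right, p_1'(4) = b, so b = 45/4.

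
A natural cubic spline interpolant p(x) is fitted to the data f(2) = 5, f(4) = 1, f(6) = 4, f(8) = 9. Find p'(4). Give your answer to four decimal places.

-0.2667

With M_i denoting the second derivative at x_i, h_i = 2, 2, 2, and Δ_i = (y_(i+1) − y_i)/h_i = -2, 3/2, 5/2:
  2·M_0 + 8·M_1 + 2·M_2 = 6(Δ_1 - Δ_0) = 21
  2·M_1 + 8·M_2 + 2·M_3 = 6(Δ_2 - Δ_1) = 6
Natural end conditions: M_0 = M_3 = 0.
Solving the tridiagonal system: M_0 = 0, M_1 = 13/5, M_2 = 1/10, M_3 = 0.
On [4, 6], p'(x) = b_1 + 2c_1·(x - 4) + 3d_1·(x - 4)² with b_1 = Δ_1 - h_1(2M_1 + M_2)/6 = -4/15, c_1 = M_1/2 = 13/10, d_1 = (M_2 - M_1)/(6h_1) = -5/24. So p'(4) = -4/15.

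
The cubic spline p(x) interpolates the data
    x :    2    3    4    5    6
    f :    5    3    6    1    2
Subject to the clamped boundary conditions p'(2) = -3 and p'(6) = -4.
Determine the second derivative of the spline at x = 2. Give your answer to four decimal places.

With σ_i denoting the second derivative at x_i, h_i = 1, 1, 1, 1, and Δ_i = (y_(i+1) − y_i)/h_i = -2, 3, -5, 1:
  1·σ_0 + 4·σ_1 + 1·σ_2 = 6(Δ_1 - Δ_0) = 30
  1·σ_1 + 4·σ_2 + 1·σ_3 = 6(Δ_2 - Δ_1) = -48
  1·σ_2 + 4·σ_3 + 1·σ_4 = 6(Δ_3 - Δ_2) = 36
Clamped end conditions give two more equations: 2h_0·σ_0 + h_0·σ_1 = 6(Δ_0 - p'(2)) = 6 and h_3·σ_3 + 2h_3·σ_4 = 6(p'(6) - Δ_3) = -30.
Solving the tridiagonal system: σ_0 = -53/14, σ_1 = 95/7, σ_2 = -41/2, σ_3 = 143/7, σ_4 = -353/14.

-3.7857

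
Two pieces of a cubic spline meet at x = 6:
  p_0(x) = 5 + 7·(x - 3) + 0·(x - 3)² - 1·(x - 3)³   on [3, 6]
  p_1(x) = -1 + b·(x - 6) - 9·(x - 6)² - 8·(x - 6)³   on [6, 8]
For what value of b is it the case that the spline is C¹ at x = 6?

p_0'(x) = 7 + 0·(x - 3) - 3·(x - 3)², so p_0'(6) = -20. On the right, p_1'(6) = b, so b = -20.

-20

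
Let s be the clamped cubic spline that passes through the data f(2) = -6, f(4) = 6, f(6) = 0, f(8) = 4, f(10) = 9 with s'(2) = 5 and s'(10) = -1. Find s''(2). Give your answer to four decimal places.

6.4554

With m_i denoting the second derivative at x_i, h_i = 2, 2, 2, 2, and Δ_i = (y_(i+1) − y_i)/h_i = 6, -3, 2, 5/2:
  2·m_0 + 8·m_1 + 2·m_2 = 6(Δ_1 - Δ_0) = -54
  2·m_1 + 8·m_2 + 2·m_3 = 6(Δ_2 - Δ_1) = 30
  2·m_2 + 8·m_3 + 2·m_4 = 6(Δ_3 - Δ_2) = 3
Clamped end conditions give two more equations: 2h_0·m_0 + h_0·m_1 = 6(Δ_0 - s'(2)) = 6 and h_3·m_3 + 2h_3·m_4 = 6(s'(10) - Δ_3) = -21.
Hence m_0 = 723/112, m_1 = -555/56, m_2 = 99/16, m_3 = 9/56, m_4 = -597/112.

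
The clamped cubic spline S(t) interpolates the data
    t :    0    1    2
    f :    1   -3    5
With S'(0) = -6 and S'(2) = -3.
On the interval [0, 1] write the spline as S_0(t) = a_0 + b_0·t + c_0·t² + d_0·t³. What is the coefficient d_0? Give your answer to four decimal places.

Put M_i = S'' at the i-th knot. Here h = (1, 1) and Δ = (-4, 8), so the interior equations h_(i-1)·M_(i-1) + 2(h_(i-1)+h_i)·M_i + h_i·M_(i+1) = 6(Δ_i − Δ_(i-1)) read
  1·M_0 + 4·M_1 + 1·M_2 = 6(Δ_1 - Δ_0) = 72
Clamped end conditions give two more equations: 2h_0·M_0 + h_0·M_1 = 6(Δ_0 - S'(0)) = 12 and h_1·M_1 + 2h_1·M_2 = 6(S'(2) - Δ_1) = -66.
Hence M_0 = -21/2, M_1 = 33, M_2 = -99/2.
On [0, 1], with S_0(t) = a_0 + b_0·t + c_0·t² + d_0·t³: c_0 = M_0/2 = -21/4, d_0 = (M_1 - M_0)/(6h_0) = 29/4, b_0 = Δ_0 - h_0(2M_0 + M_1)/6 = -6.

7.2500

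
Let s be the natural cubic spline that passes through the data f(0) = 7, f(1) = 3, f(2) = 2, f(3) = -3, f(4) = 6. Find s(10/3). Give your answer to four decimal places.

-1.5146

Write m_i for s''(x_i). With h_i = 1, 1, 1, 1 and divided differences Δ_i = -4, -1, -5, 9, the continuity of s' gives the tridiagonal system
  1·m_0 + 4·m_1 + 1·m_2 = 6(Δ_1 - Δ_0) = 18
  1·m_1 + 4·m_2 + 1·m_3 = 6(Δ_2 - Δ_1) = -24
  1·m_2 + 4·m_3 + 1·m_4 = 6(Δ_3 - Δ_2) = 84
Natural end conditions: m_0 = m_4 = 0.
Hence m_0 = 0, m_1 = 225/28, m_2 = -99/7, m_3 = 687/28, m_4 = 0.
On [3, 4], s(t) = -3 + 23/28·(t - 3) + 687/56·(t - 3)² - 229/56·(t - 3)³.
With (t - 3) = 1/3: s(10/3) = -1145/756.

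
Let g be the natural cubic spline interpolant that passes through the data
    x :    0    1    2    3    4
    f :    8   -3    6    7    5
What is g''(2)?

-21

Let m_i = g''(x_i). Step sizes h_i = 1, 1, 1, 1; slopes of the chords Δ_i = (y_(i+1) - y_i)/h_i = -11, 9, 1, -2.
  1·m_0 + 4·m_1 + 1·m_2 = 6(Δ_1 - Δ_0) = 120
  1·m_1 + 4·m_2 + 1·m_3 = 6(Δ_2 - Δ_1) = -48
  1·m_2 + 4·m_3 + 1·m_4 = 6(Δ_3 - Δ_2) = -18
Natural end conditions: m_0 = m_4 = 0.
Hence m_0 = 0, m_1 = 141/4, m_2 = -21, m_3 = 3/4, m_4 = 0.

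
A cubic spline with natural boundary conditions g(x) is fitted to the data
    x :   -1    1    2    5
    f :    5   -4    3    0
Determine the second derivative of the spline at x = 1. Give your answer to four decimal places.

12.7660

With m_i denoting the second derivative at x_i, h_i = 2, 1, 3, and Δ_i = (y_(i+1) − y_i)/h_i = -9/2, 7, -1:
  2·m_0 + 6·m_1 + 1·m_2 = 6(Δ_1 - Δ_0) = 69
  1·m_1 + 8·m_2 + 3·m_3 = 6(Δ_2 - Δ_1) = -48
Natural end conditions: m_0 = m_3 = 0.
Solving the tridiagonal system: m_0 = 0, m_1 = 600/47, m_2 = -357/47, m_3 = 0.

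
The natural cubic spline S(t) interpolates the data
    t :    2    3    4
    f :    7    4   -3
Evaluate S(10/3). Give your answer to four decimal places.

2.0370

Put M_i = S'' at the i-th knot. Here h = (1, 1) and Δ = (-3, -7), so the interior equations h_(i-1)·M_(i-1) + 2(h_(i-1)+h_i)·M_i + h_i·M_(i+1) = 6(Δ_i − Δ_(i-1)) read
  1·M_0 + 4·M_1 + 1·M_2 = 6(Δ_1 - Δ_0) = -24
Natural end conditions: M_0 = M_2 = 0.
Solving the tridiagonal system: M_0 = 0, M_1 = -6, M_2 = 0.
On [3, 4], S(t) = 4 - 5·(t - 3) - 3·(t - 3)² + 1·(t - 3)³.
With (t - 3) = 1/3: S(10/3) = 55/27.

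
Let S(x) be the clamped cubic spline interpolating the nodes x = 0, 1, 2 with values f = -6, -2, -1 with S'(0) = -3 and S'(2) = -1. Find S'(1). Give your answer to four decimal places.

4.7500

Write M_i for S''(x_i). With h_i = 1, 1 and divided differences Δ_i = 4, 1, the continuity of S' gives the tridiagonal system
  1·M_0 + 4·M_1 + 1·M_2 = 6(Δ_1 - Δ_0) = -18
Clamped end conditions give two more equations: 2h_0·M_0 + h_0·M_1 = 6(Δ_0 - S'(0)) = 42 and h_1·M_1 + 2h_1·M_2 = 6(S'(2) - Δ_1) = -12.
Hence M_0 = 53/2, M_1 = -11, M_2 = -1/2.
On [1, 2], S'(x) = b_1 + 2c_1·(x - 1) + 3d_1·(x - 1)² with b_1 = Δ_1 - h_1(2M_1 + M_2)/6 = 19/4, c_1 = M_1/2 = -11/2, d_1 = (M_2 - M_1)/(6h_1) = 7/4. So S'(1) = 19/4.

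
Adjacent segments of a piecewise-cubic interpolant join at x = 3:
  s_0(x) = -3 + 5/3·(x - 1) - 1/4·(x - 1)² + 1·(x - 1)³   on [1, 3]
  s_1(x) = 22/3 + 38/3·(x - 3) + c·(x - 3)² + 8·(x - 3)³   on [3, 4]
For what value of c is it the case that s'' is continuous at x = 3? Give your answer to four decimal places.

5.7500

s_0''(x) = -1/2 + 6·(x - 1), so s_0''(3) = 23/2. On the right, s_1''(3) = 2c, so c = 23/4.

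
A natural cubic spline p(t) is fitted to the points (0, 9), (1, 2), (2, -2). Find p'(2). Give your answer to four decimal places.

-3.2500

Write M_i for p''(x_i). With h_i = 1, 1 and divided differences Δ_i = -7, -4, the continuity of p' gives the tridiagonal system
  1·M_0 + 4·M_1 + 1·M_2 = 6(Δ_1 - Δ_0) = 18
Natural end conditions: M_0 = M_2 = 0.
Solving: M_0 = 0, M_1 = 9/2, M_2 = 0.
On [1, 2], p'(t) = b_1 + 2c_1·(t - 1) + 3d_1·(t - 1)² with b_1 = Δ_1 - h_1(2M_1 + M_2)/6 = -11/2, c_1 = M_1/2 = 9/4, d_1 = (M_2 - M_1)/(6h_1) = -3/4. So p'(2) = -13/4.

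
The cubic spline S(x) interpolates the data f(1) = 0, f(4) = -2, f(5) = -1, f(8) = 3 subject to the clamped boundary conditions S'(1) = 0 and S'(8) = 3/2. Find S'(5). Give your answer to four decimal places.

Let σ_i = S''(x_i). Step sizes h_i = 3, 1, 3; slopes of the chords Δ_i = (y_(i+1) - y_i)/h_i = -2/3, 1, 4/3.
  3·σ_0 + 8·σ_1 + 1·σ_2 = 6(Δ_1 - Δ_0) = 10
  1·σ_1 + 8·σ_2 + 3·σ_3 = 6(Δ_2 - Δ_1) = 2
Clamped end conditions give two more equations: 2h_0·σ_0 + h_0·σ_1 = 6(Δ_0 - S'(1)) = -4 and h_2·σ_2 + 2h_2·σ_3 = 6(S'(8) - Δ_2) = 1.
Solving: σ_0 = -263/165, σ_1 = 102/55, σ_2 = -3/55, σ_3 = 32/165.
On [5, 8], S'(x) = b_2 + 2c_2·(x - 5) + 3d_2·(x - 5)² with b_2 = Δ_2 - h_2(2σ_2 + σ_3)/6 = 71/55, c_2 = σ_2/2 = -3/110, d_2 = (σ_3 - σ_2)/(6h_2) = 41/2970. So S'(5) = 71/55.

1.2909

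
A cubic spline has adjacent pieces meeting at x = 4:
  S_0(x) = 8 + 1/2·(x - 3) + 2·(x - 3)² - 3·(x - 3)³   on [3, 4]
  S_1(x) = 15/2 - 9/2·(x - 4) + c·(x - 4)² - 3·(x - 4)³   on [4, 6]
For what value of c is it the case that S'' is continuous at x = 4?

-7

S_0''(x) = 4 - 18·(x - 3), so S_0''(4) = -14. On the right, S_1''(4) = 2c, so c = -7.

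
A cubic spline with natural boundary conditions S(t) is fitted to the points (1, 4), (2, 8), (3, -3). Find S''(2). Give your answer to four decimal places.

With σ_i denoting the second derivative at x_i, h_i = 1, 1, and Δ_i = (y_(i+1) − y_i)/h_i = 4, -11:
  1·σ_0 + 4·σ_1 + 1·σ_2 = 6(Δ_1 - Δ_0) = -90
Natural end conditions: σ_0 = σ_2 = 0.
Hence σ_0 = 0, σ_1 = -45/2, σ_2 = 0.

-22.5000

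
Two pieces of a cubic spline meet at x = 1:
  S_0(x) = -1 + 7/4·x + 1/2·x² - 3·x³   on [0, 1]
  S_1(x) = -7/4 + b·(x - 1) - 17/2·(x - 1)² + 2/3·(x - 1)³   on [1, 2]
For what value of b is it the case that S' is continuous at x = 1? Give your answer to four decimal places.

-6.2500

S_0'(x) = 7/4 + 1·x - 9·x², so S_0'(1) = -25/4. On the right, S_1'(1) = b, so b = -25/4.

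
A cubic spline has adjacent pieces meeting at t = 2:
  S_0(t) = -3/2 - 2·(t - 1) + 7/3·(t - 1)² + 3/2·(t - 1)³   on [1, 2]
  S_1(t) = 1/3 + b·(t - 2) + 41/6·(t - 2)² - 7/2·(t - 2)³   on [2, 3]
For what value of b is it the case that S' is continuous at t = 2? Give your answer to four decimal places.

S_0'(t) = -2 + 14/3·(t - 1) + 9/2·(t - 1)², so S_0'(2) = 43/6. On the right, S_1'(2) = b, so b = 43/6.

7.1667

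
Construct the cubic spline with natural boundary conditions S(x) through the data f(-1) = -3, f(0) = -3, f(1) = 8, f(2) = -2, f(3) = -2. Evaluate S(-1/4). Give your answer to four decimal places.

-4.5176

Write M_i for S''(x_i). With h_i = 1, 1, 1, 1 and divided differences Δ_i = 0, 11, -10, 0, the continuity of S' gives the tridiagonal system
  1·M_0 + 4·M_1 + 1·M_2 = 6(Δ_1 - Δ_0) = 66
  1·M_1 + 4·M_2 + 1·M_3 = 6(Δ_2 - Δ_1) = -126
  1·M_2 + 4·M_3 + 1·M_4 = 6(Δ_3 - Δ_2) = 60
Natural end conditions: M_0 = M_4 = 0.
Solving: M_0 = 0, M_1 = 111/4, M_2 = -45, M_3 = 105/4, M_4 = 0.
On [-1, 0], S(x) = -3 - 37/8·(x + 1) + 0·(x + 1)² + 37/8·(x + 1)³.
With (x + 1) = 3/4: S(-1/4) = -2313/512.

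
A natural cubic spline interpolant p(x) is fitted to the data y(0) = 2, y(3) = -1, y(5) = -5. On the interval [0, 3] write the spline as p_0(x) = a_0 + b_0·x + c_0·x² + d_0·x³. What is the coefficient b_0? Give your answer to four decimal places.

-0.7000

Let σ_i = p''(x_i). Step sizes h_i = 3, 2; slopes of the chords Δ_i = (y_(i+1) - y_i)/h_i = -1, -2.
  3·σ_0 + 10·σ_1 + 2·σ_2 = 6(Δ_1 - Δ_0) = -6
Natural end conditions: σ_0 = σ_2 = 0.
Solving the tridiagonal system: σ_0 = 0, σ_1 = -3/5, σ_2 = 0.
On [0, 3], with p_0(x) = a_0 + b_0·x + c_0·x² + d_0·x³: c_0 = σ_0/2 = 0, d_0 = (σ_1 - σ_0)/(6h_0) = -1/30, b_0 = Δ_0 - h_0(2σ_0 + σ_1)/6 = -7/10.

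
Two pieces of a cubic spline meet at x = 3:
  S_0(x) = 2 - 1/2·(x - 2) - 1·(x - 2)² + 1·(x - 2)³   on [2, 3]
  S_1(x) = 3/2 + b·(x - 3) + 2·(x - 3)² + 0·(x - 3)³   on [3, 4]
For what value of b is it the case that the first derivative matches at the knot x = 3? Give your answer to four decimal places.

S_0'(x) = -1/2 - 2·(x - 2) + 3·(x - 2)², so S_0'(3) = 1/2. On the right, S_1'(3) = b, so b = 1/2.

0.5000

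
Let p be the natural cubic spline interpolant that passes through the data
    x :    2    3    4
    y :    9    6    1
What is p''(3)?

-3

With m_i denoting the second derivative at x_i, h_i = 1, 1, and Δ_i = (y_(i+1) − y_i)/h_i = -3, -5:
  1·m_0 + 4·m_1 + 1·m_2 = 6(Δ_1 - Δ_0) = -12
Natural end conditions: m_0 = m_2 = 0.
Hence m_0 = 0, m_1 = -3, m_2 = 0.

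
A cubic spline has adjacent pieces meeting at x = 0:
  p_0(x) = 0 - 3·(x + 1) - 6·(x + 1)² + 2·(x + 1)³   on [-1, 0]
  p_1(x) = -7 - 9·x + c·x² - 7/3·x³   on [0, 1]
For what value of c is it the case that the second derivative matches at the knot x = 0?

p_0''(x) = -12 + 12·(x + 1), so p_0''(0) = 0. On the right, p_1''(0) = 2c, so c = 0.

0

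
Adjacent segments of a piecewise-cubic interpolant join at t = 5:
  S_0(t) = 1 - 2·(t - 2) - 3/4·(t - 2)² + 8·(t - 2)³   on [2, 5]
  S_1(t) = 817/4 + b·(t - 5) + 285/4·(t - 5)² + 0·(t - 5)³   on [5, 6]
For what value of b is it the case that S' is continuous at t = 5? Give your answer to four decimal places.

209.5000

S_0'(t) = -2 - 3/2·(t - 2) + 24·(t - 2)², so S_0'(5) = 419/2. On the right, S_1'(5) = b, so b = 419/2.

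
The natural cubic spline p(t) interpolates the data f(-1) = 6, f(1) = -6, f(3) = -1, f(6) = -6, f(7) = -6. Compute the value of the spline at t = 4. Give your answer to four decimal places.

-1.2952

Let M_i = p''(x_i). Step sizes h_i = 2, 2, 3, 1; slopes of the chords Δ_i = (y_(i+1) - y_i)/h_i = -6, 5/2, -5/3, 0.
  2·M_0 + 8·M_1 + 2·M_2 = 6(Δ_1 - Δ_0) = 51
  2·M_1 + 10·M_2 + 3·M_3 = 6(Δ_2 - Δ_1) = -25
  3·M_2 + 8·M_3 + 1·M_4 = 6(Δ_3 - Δ_2) = 10
Natural end conditions: M_0 = M_4 = 0.
Forward elimination and back-substitution give M_0 = 0, M_1 = 4081/536, M_2 = -332/67, M_3 = 833/268, M_4 = 0.
On [3, 6], p(t) = -1 + 2789/1608·(t - 3) - 166/67·(t - 3)² + 2161/4824·(t - 3)³.
With (t - 3) = 1: p(4) = -781/603.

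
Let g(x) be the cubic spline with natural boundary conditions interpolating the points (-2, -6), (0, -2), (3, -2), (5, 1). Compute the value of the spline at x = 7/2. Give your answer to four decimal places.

-1.5529

Put m_i = g'' at the i-th knot. Here h = (2, 3, 2) and Δ = (2, 0, 3/2), so the interior equations h_(i-1)·m_(i-1) + 2(h_(i-1)+h_i)·m_i + h_i·m_(i+1) = 6(Δ_i − Δ_(i-1)) read
  2·m_0 + 10·m_1 + 3·m_2 = 6(Δ_1 - Δ_0) = -12
  3·m_1 + 10·m_2 + 2·m_3 = 6(Δ_2 - Δ_1) = 9
Natural end conditions: m_0 = m_3 = 0.
Solving: m_0 = 0, m_1 = -21/13, m_2 = 18/13, m_3 = 0.
On [3, 5], g(x) = -2 + 15/26·(x - 3) + 9/13·(x - 3)² - 3/26·(x - 3)³.
With (x - 3) = 1/2: g(7/2) = -323/208.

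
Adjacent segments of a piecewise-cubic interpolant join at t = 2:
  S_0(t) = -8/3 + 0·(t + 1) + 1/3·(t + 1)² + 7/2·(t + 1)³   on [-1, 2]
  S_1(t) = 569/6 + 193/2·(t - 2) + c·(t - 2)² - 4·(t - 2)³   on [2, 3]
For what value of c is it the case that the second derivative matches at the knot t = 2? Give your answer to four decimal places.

S_0''(t) = 2/3 + 21·(t + 1), so S_0''(2) = 191/3. On the right, S_1''(2) = 2c, so c = 191/6.

31.8333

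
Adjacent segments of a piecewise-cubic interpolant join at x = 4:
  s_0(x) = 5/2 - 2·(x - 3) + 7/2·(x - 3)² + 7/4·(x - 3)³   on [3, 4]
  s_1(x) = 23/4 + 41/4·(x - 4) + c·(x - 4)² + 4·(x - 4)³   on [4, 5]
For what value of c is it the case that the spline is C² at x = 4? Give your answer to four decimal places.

s_0''(x) = 7 + 21/2·(x - 3), so s_0''(4) = 35/2. On the right, s_1''(4) = 2c, so c = 35/4.

8.7500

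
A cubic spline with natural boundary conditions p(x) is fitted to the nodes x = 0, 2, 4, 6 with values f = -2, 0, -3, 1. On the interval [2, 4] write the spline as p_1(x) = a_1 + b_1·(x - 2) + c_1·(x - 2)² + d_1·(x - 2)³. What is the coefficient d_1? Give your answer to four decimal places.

Put M_i = p'' at the i-th knot. Here h = (2, 2, 2) and Δ = (1, -3/2, 2), so the interior equations h_(i-1)·M_(i-1) + 2(h_(i-1)+h_i)·M_i + h_i·M_(i+1) = 6(Δ_i − Δ_(i-1)) read
  2·M_0 + 8·M_1 + 2·M_2 = 6(Δ_1 - Δ_0) = -15
  2·M_1 + 8·M_2 + 2·M_3 = 6(Δ_2 - Δ_1) = 21
Natural end conditions: M_0 = M_3 = 0.
Solving the tridiagonal system: M_0 = 0, M_1 = -27/10, M_2 = 33/10, M_3 = 0.
On [2, 4], with p_1(x) = a_1 + b_1·(x - 2) + c_1·(x - 2)² + d_1·(x - 2)³: c_1 = M_1/2 = -27/20, d_1 = (M_2 - M_1)/(6h_1) = 1/2, b_1 = Δ_1 - h_1(2M_1 + M_2)/6 = -4/5.

0.5000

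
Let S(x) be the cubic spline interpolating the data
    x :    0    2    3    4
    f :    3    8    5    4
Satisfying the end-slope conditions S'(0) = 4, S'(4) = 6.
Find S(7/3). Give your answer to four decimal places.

Put M_i = S'' at the i-th knot. Here h = (2, 1, 1) and Δ = (5/2, -3, -1), so the interior equations h_(i-1)·M_(i-1) + 2(h_(i-1)+h_i)·M_i + h_i·M_(i+1) = 6(Δ_i − Δ_(i-1)) read
  2·M_0 + 6·M_1 + 1·M_2 = 6(Δ_1 - Δ_0) = -33
  1·M_1 + 4·M_2 + 1·M_3 = 6(Δ_2 - Δ_1) = 12
Clamped end conditions give two more equations: 2h_0·M_0 + h_0·M_1 = 6(Δ_0 - S'(0)) = -9 and h_2·M_2 + 2h_2·M_3 = 6(S'(4) - Δ_2) = 42.
Hence M_0 = 1/2, M_1 = -11/2, M_2 = -1, M_3 = 43/2.
On [2, 3], S(x) = 8 - 1·(x - 2) - 11/4·(x - 2)² + 3/4·(x - 2)³.
With (x - 2) = 1/3: S(7/3) = 133/18.

7.3889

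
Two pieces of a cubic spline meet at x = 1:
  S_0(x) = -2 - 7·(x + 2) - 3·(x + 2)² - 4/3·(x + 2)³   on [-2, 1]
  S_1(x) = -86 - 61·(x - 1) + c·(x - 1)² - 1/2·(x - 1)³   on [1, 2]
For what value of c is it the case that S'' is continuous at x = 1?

S_0''(x) = -6 - 8·(x + 2), so S_0''(1) = -30. On the right, S_1''(1) = 2c, so c = -15.

-15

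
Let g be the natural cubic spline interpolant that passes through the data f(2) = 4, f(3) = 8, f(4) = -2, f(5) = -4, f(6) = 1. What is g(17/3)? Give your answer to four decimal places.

-0.9788

Let m_i = g''(x_i). Step sizes h_i = 1, 1, 1, 1; slopes of the chords Δ_i = (y_(i+1) - y_i)/h_i = 4, -10, -2, 5.
  1·m_0 + 4·m_1 + 1·m_2 = 6(Δ_1 - Δ_0) = -84
  1·m_1 + 4·m_2 + 1·m_3 = 6(Δ_2 - Δ_1) = 48
  1·m_2 + 4·m_3 + 1·m_4 = 6(Δ_3 - Δ_2) = 42
Natural end conditions: m_0 = m_4 = 0.
Forward elimination and back-substitution give m_0 = 0, m_1 = -705/28, m_2 = 117/7, m_3 = 177/28, m_4 = 0.
On [5, 6], g(t) = -4 + 81/28·(t - 5) + 177/56·(t - 5)² - 59/56·(t - 5)³.
With (t - 5) = 2/3: g(17/3) = -185/189.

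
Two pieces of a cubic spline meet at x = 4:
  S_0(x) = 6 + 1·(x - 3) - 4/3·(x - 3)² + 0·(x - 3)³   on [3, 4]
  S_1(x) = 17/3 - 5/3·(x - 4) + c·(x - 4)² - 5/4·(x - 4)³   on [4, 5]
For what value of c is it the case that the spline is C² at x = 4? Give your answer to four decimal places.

-1.3333

S_0''(x) = -8/3 + 0·(x - 3), so S_0''(4) = -8/3. On the right, S_1''(4) = 2c, so c = -4/3.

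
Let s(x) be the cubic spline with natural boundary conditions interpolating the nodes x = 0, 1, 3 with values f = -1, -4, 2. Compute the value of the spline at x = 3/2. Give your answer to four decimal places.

-3.8125

Put M_i = s'' at the i-th knot. Here h = (1, 2) and Δ = (-3, 3), so the interior equations h_(i-1)·M_(i-1) + 2(h_(i-1)+h_i)·M_i + h_i·M_(i+1) = 6(Δ_i − Δ_(i-1)) read
  1·M_0 + 6·M_1 + 2·M_2 = 6(Δ_1 - Δ_0) = 36
Natural end conditions: M_0 = M_2 = 0.
Forward elimination and back-substitution give M_0 = 0, M_1 = 6, M_2 = 0.
On [1, 3], s(x) = -4 - 1·(x - 1) + 3·(x - 1)² - 1/2·(x - 1)³.
With (x - 1) = 1/2: s(3/2) = -61/16.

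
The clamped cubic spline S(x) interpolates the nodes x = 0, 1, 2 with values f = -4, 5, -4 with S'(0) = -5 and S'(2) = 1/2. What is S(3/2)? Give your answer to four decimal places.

With σ_i denoting the second derivative at x_i, h_i = 1, 1, and Δ_i = (y_(i+1) − y_i)/h_i = 9, -9:
  1·σ_0 + 4·σ_1 + 1·σ_2 = 6(Δ_1 - Δ_0) = -108
Clamped end conditions give two more equations: 2h_0·σ_0 + h_0·σ_1 = 6(Δ_0 - S'(0)) = 84 and h_1·σ_1 + 2h_1·σ_2 = 6(S'(2) - Δ_1) = 57.
Solving the tridiagonal system: σ_0 = 287/4, σ_1 = -119/2, σ_2 = 233/4.
On [1, 2], S(x) = 5 + 9/8·(x - 1) - 119/4·(x - 1)² + 157/8·(x - 1)³.
With (x - 1) = 1/2: S(3/2) = 37/64.

0.5781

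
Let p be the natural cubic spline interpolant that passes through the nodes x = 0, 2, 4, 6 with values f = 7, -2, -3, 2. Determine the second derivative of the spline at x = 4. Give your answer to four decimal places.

1.6000

Put M_i = p'' at the i-th knot. Here h = (2, 2, 2) and Δ = (-9/2, -1/2, 5/2), so the interior equations h_(i-1)·M_(i-1) + 2(h_(i-1)+h_i)·M_i + h_i·M_(i+1) = 6(Δ_i − Δ_(i-1)) read
  2·M_0 + 8·M_1 + 2·M_2 = 6(Δ_1 - Δ_0) = 24
  2·M_1 + 8·M_2 + 2·M_3 = 6(Δ_2 - Δ_1) = 18
Natural end conditions: M_0 = M_3 = 0.
Solving: M_0 = 0, M_1 = 13/5, M_2 = 8/5, M_3 = 0.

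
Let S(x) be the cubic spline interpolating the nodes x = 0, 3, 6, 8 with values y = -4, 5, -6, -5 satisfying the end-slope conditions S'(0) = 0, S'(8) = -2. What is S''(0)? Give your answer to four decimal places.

Put M_i = S'' at the i-th knot. Here h = (3, 3, 2) and Δ = (3, -11/3, 1/2), so the interior equations h_(i-1)·M_(i-1) + 2(h_(i-1)+h_i)·M_i + h_i·M_(i+1) = 6(Δ_i − Δ_(i-1)) read
  3·M_0 + 12·M_1 + 3·M_2 = 6(Δ_1 - Δ_0) = -40
  3·M_1 + 10·M_2 + 2·M_3 = 6(Δ_2 - Δ_1) = 25
Clamped end conditions give two more equations: 2h_0·M_0 + h_0·M_1 = 6(Δ_0 - S'(0)) = 18 and h_2·M_2 + 2h_2·M_3 = 6(S'(8) - Δ_2) = -15.
Hence M_0 = 701/114, M_1 = -359/57, M_2 = 217/38, M_3 = -251/38.

6.1491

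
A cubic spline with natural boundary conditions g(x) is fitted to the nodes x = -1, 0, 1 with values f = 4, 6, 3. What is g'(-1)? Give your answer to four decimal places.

Write M_i for g''(x_i). With h_i = 1, 1 and divided differences Δ_i = 2, -3, the continuity of g' gives the tridiagonal system
  1·M_0 + 4·M_1 + 1·M_2 = 6(Δ_1 - Δ_0) = -30
Natural end conditions: M_0 = M_2 = 0.
Hence M_0 = 0, M_1 = -15/2, M_2 = 0.
On [-1, 0], g'(x) = b_0 + 2c_0·(x + 1) + 3d_0·(x + 1)² with b_0 = Δ_0 - h_0(2M_0 + M_1)/6 = 13/4, c_0 = M_0/2 = 0, d_0 = (M_1 - M_0)/(6h_0) = -5/4. So g'(-1) = 13/4.

3.2500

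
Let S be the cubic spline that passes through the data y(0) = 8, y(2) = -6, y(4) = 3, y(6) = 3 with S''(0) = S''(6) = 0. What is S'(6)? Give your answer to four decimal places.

-1.9667

Put M_i = S'' at the i-th knot. Here h = (2, 2, 2) and Δ = (-7, 9/2, 0), so the interior equations h_(i-1)·M_(i-1) + 2(h_(i-1)+h_i)·M_i + h_i·M_(i+1) = 6(Δ_i − Δ_(i-1)) read
  2·M_0 + 8·M_1 + 2·M_2 = 6(Δ_1 - Δ_0) = 69
  2·M_1 + 8·M_2 + 2·M_3 = 6(Δ_2 - Δ_1) = -27
Natural end conditions: M_0 = M_3 = 0.
Forward elimination and back-substitution give M_0 = 0, M_1 = 101/10, M_2 = -59/10, M_3 = 0.
On [4, 6], S'(x) = b_2 + 2c_2·(x - 4) + 3d_2·(x - 4)² with b_2 = Δ_2 - h_2(2M_2 + M_3)/6 = 59/15, c_2 = M_2/2 = -59/20, d_2 = (M_3 - M_2)/(6h_2) = 59/120. So S'(6) = -59/30.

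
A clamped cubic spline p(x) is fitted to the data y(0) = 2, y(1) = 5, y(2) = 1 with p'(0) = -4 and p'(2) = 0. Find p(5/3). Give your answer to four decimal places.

2.0556

Write σ_i for p''(x_i). With h_i = 1, 1 and divided differences Δ_i = 3, -4, the continuity of p' gives the tridiagonal system
  1·σ_0 + 4·σ_1 + 1·σ_2 = 6(Δ_1 - Δ_0) = -42
Clamped end conditions give two more equations: 2h_0·σ_0 + h_0·σ_1 = 6(Δ_0 - p'(0)) = 42 and h_1·σ_1 + 2h_1·σ_2 = 6(p'(2) - Δ_1) = 24.
Hence σ_0 = 67/2, σ_1 = -25, σ_2 = 49/2.
On [1, 2], p(x) = 5 + 1/4·(x - 1) - 25/2·(x - 1)² + 33/4·(x - 1)³.
With (x - 1) = 2/3: p(5/3) = 37/18.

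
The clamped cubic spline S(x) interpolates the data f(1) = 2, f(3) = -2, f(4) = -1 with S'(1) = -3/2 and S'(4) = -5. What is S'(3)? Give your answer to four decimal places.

Let M_i = S''(x_i). Step sizes h_i = 2, 1; slopes of the chords Δ_i = (y_(i+1) - y_i)/h_i = -2, 1.
  2·M_0 + 6·M_1 + 1·M_2 = 6(Δ_1 - Δ_0) = 18
Clamped end conditions give two more equations: 2h_0·M_0 + h_0·M_1 = 6(Δ_0 - S'(1)) = -3 and h_1·M_1 + 2h_1·M_2 = 6(S'(4) - Δ_1) = -36.
Forward elimination and back-substitution give M_0 = -59/12, M_1 = 25/3, M_2 = -133/6.
On [3, 4], S'(x) = b_1 + 2c_1·(x - 3) + 3d_1·(x - 3)² with b_1 = Δ_1 - h_1(2M_1 + M_2)/6 = 23/12, c_1 = M_1/2 = 25/6, d_1 = (M_2 - M_1)/(6h_1) = -61/12. So S'(3) = 23/12.

1.9167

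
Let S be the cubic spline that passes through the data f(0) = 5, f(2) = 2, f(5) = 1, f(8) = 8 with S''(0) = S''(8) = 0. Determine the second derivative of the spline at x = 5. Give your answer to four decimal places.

1.2523

Let m_i = S''(x_i). Step sizes h_i = 2, 3, 3; slopes of the chords Δ_i = (y_(i+1) - y_i)/h_i = -3/2, -1/3, 7/3.
  2·m_0 + 10·m_1 + 3·m_2 = 6(Δ_1 - Δ_0) = 7
  3·m_1 + 12·m_2 + 3·m_3 = 6(Δ_2 - Δ_1) = 16
Natural end conditions: m_0 = m_3 = 0.
Hence m_0 = 0, m_1 = 12/37, m_2 = 139/111, m_3 = 0.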